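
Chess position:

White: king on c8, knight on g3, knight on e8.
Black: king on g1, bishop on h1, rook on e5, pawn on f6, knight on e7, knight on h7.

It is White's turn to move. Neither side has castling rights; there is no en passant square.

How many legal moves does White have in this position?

White to move; king on c8.
In check: yes, from the black knight on e7.
Legal moves: Kd8, Kb8, Kd7, Kc7.
Count: 4.

4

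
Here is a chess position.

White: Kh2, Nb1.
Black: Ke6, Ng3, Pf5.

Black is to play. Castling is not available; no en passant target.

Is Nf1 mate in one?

no

After Nf1: white king on h2; in check: yes, from the black knight on f1.
White has 4 legal replies: Kh3, Kg2, Kh1, Kg1.
In check but a legal move exists → not checkmate.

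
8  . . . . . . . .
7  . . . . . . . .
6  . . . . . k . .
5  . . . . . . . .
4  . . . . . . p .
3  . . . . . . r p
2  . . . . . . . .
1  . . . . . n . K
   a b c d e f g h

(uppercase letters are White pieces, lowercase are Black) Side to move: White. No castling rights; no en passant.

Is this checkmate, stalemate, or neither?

White to move; white king on h1.
In check: no.
King squares — g1: attacked by Rg3; g2: attacked by Rg3; h2: attacked by Nf1.
Legal moves for White: none.
Not in check and no legal moves → stalemate.

stalemate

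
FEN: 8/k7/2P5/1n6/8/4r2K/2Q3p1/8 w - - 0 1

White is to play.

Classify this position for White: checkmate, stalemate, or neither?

White to move; white king on h3.
In check: yes, from the black rook on e3.
King squares — g2: available; h2: available; g3: attacked by Re3; g4: available; h4: available.
Legal moves for White: Kh4, Kg4, Kh2, Kxg2.
White is in check but has 4 legal moves → neither.

neither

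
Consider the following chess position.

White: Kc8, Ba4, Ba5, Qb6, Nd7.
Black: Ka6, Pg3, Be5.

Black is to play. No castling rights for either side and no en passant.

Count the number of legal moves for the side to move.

0

Black to move; king on a6.
In check: yes, from the white queen on b6.
Legal moves: none.
Count: 0.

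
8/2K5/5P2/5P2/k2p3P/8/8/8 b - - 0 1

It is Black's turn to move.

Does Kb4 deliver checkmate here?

After Kb4: white king on c7; in check: no.
White is not in check, so this cannot be checkmate.

no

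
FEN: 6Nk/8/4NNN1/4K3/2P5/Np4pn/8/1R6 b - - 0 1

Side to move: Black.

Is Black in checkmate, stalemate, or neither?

Black to move; black king on h8.
In check: yes, from the white knight on g6.
King squares — g7: attacked by Ne6; h7: attacked by Nf6; g8: attacked by Nf6.
Legal moves for Black: none.
In check with no legal moves → checkmate.

checkmate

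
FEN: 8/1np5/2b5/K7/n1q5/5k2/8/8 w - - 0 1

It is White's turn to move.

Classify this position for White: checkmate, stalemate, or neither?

checkmate

White to move; white king on a5.
In check: yes, from the black knight on b7.
King squares — a4: attacked by Qc4; b4: attacked by Qc4; b5: attacked by Qc4; a6: attacked by Qc4; b6: attacked by Na4.
Legal moves for White: none.
In check with no legal moves → checkmate.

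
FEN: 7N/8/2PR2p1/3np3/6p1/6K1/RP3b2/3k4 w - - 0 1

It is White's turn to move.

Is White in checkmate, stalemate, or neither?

neither

White to move; white king on g3.
In check: yes, from the black bishop on f2.
King squares — f2: available; g2: available; h2: available; f3: attacked by Pg4; h3: attacked by Pg4; f4: attacked by Nd5; g4: available; h4: attacked by Bf2.
Legal moves for White: Kxg4, Kh2, Kg2, Kxf2.
White is in check but has 4 legal moves → neither.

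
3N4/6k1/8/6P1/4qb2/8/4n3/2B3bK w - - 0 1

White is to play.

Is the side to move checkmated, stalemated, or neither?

checkmate

White to move; white king on h1.
In check: yes, from the black queen on e4.
King squares — g1: attacked by Ne2; g2: attacked by Qe4; h2: attacked by Bg1.
Legal moves for White: none.
In check with no legal moves → checkmate.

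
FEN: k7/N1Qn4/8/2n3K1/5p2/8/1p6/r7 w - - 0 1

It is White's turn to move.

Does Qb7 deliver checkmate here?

After Qb7: black king on a8; in check: yes, from the white queen on b7.
Black has 2 legal replies: Kxb7, Nxb7.
In check but a legal move exists → not checkmate.

no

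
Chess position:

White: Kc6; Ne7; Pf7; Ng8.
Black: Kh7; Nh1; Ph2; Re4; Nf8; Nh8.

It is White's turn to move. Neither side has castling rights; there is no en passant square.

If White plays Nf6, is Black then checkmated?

After Nf6: black king on h7; in check: yes, from the white knight on f6.
Black has 2 legal replies: Kg7, Kh6.
In check but a legal move exists → not checkmate.

no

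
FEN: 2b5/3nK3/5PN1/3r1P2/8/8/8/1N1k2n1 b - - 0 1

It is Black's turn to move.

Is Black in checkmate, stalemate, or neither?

Black to move; black king on d1.
In check: no.
Legal moves for Black include: Bb7, Ba6, Nf8, Nb8, Nxf6, Nb6, Ne5, Nc5, Rd6, Rxf5, Re5+, Rc5, Rb5, Ra5, Rd4, Rd3, Rd2, Nh3, ... (list truncated; more exist).
Black has legal moves and is not in check → neither.

neither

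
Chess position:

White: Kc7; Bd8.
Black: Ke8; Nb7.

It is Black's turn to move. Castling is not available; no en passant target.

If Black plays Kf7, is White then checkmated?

no

After Kf7: white king on c7; in check: no.
White is not in check, so this cannot be checkmate.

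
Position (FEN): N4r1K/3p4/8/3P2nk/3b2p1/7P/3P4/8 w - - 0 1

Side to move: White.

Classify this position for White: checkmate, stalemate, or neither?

checkmate

White to move; white king on h8.
In check: yes, from the black bishop on d4 and the black rook on f8.
King squares — g7: attacked by Bd4; h7: attacked by Ng5; g8: attacked by Rf8.
Legal moves for White: none.
In check with no legal moves → checkmate.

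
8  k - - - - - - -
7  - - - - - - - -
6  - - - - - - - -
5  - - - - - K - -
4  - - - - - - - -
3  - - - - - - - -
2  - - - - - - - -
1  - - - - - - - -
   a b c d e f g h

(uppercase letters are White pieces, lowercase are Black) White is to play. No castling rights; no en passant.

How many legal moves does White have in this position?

8

White to move; king on f5.
In check: no.
Legal moves: Kg6, Kf6, Ke6, Kg5, Ke5, Kg4, Kf4, Ke4.
Count: 8.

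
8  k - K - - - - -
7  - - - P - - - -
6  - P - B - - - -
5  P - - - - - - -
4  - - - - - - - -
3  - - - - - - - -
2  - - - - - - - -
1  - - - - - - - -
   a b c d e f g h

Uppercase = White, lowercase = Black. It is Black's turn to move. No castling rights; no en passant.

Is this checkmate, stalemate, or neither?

Black to move; black king on a8.
In check: no.
King squares — a7: attacked by Pb6; b7: attacked by Kc8; b8: attacked by Bd6.
Legal moves for Black: none.
Not in check and no legal moves → stalemate.

stalemate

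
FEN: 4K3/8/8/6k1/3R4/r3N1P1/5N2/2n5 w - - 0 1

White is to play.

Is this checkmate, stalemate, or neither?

White to move; white king on e8.
In check: no.
Legal moves for White include: Kf8, Kd8, Kf7, Ke7, Kd7, Rd8, Rd7, Rd6, Rd5+, Rh4, Rg4+, Rf4, Re4, Rc4, Rb4, Ra4, Rd3, Rd2, ... (list truncated; more exist).
White has legal moves and is not in check → neither.

neither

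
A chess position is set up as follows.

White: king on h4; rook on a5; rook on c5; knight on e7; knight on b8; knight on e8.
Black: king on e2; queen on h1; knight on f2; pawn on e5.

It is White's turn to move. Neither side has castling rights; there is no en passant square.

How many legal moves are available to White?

White to move; king on h4.
In check: yes, from the black queen on h1.
Legal moves: Kg5, Kg3.
Count: 2.

2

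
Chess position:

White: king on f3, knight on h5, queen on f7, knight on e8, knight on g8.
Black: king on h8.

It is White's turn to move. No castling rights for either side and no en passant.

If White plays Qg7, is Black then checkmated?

After Qg7: black king on h8; in check: yes, from the white queen on g7.
King squares — g7: attacked by Nh5; h7: attacked by Qg7; g8: attacked by Qg7.
Black has no legal moves → checkmate.

yes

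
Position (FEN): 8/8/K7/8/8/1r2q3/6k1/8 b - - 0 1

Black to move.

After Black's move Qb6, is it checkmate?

After Qb6: white king on a6; in check: yes, from the black queen on b6.
King squares — a5: attacked by Qb6; b5: attacked by Rb3; b6: attacked by Rb3; a7: attacked by Qb6; b7: attacked by Qb6.
White has no legal moves → checkmate.

yes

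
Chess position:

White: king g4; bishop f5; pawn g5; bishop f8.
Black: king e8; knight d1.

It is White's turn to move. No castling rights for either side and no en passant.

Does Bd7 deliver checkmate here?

After Bd7: black king on e8; in check: yes, from the white bishop on d7.
Black has 4 legal replies: Kxf8, Kd8, Kf7, Kxd7.
In check but a legal move exists → not checkmate.

no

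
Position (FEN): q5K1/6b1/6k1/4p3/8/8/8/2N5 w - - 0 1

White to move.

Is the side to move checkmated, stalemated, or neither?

checkmate

White to move; white king on g8.
In check: yes, from the black queen on a8.
King squares — f7: attacked by Kg6; g7: attacked by Kg6; h7: attacked by Kg6; f8: attacked by Bg7; h8: attacked by Bg7.
Legal moves for White: none.
In check with no legal moves → checkmate.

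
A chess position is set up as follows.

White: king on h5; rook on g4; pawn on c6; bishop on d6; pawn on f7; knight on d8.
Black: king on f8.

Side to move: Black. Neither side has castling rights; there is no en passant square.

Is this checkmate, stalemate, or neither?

checkmate

Black to move; black king on f8.
In check: yes, from the white bishop on d6.
King squares — e7: attacked by Bd6; f7: attacked by Nd8; g7: attacked by Rg4; e8: attacked by Pf7; g8: attacked by Rg4.
Legal moves for Black: none.
In check with no legal moves → checkmate.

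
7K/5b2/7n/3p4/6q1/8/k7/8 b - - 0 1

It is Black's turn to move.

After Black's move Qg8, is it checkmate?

yes

After Qg8: white king on h8; in check: yes, from the black queen on g8.
King squares — g7: attacked by Qg8; h7: attacked by Qg8; g8: attacked by Nh6.
White has no legal moves → checkmate.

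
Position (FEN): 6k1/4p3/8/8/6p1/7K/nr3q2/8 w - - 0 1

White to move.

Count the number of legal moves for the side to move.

1

White to move; king on h3.
In check: yes, from the black pawn on g4.
Legal moves: Kxg4.
Count: 1.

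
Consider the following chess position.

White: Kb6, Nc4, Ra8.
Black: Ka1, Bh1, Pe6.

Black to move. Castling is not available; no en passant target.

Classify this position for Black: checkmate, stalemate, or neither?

neither

Black to move; black king on a1.
In check: yes, from the white rook on a8.
King squares — b1: available; a2: attacked by Ra8; b2: attacked by Nc4.
Legal moves for Black: Kb1, Bxa8.
Black is in check but has 2 legal moves → neither.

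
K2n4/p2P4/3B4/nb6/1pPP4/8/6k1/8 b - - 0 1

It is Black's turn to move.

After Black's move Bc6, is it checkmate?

no

After Bc6: white king on a8; in check: yes, from the black bishop on c6.
White has 2 legal replies: Kb8, Kxa7.
In check but a legal move exists → not checkmate.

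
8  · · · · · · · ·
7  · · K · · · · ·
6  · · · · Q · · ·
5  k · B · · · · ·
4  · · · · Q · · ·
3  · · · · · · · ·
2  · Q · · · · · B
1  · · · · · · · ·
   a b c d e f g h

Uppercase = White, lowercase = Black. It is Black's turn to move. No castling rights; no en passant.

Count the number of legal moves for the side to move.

0

Black to move; king on a5.
In check: no.
Legal moves: none.
Count: 0.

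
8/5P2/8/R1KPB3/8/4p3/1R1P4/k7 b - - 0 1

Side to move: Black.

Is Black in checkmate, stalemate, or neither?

checkmate

Black to move; black king on a1.
In check: yes, from the white rook on a5.
King squares — b1: attacked by Rb2; a2: attacked by Rb2; b2: attacked by Be5.
Legal moves for Black: none.
In check with no legal moves → checkmate.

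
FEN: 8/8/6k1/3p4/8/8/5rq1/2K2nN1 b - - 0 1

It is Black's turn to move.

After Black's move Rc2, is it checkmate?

After Rc2: white king on c1; in check: yes, from the black rook on c2.
White has 2 legal replies: Kd1, Kb1.
In check but a legal move exists → not checkmate.

no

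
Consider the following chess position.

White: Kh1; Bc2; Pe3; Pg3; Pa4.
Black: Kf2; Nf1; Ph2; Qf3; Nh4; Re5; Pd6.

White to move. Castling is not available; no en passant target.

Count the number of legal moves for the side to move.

White to move; king on h1.
In check: yes, from the black queen on f3.
Legal moves: none.
Count: 0.

0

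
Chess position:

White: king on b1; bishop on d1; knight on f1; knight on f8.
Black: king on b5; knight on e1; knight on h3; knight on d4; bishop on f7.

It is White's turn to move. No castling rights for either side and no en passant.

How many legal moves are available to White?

18

White to move; king on b1.
In check: no.
Legal moves: Nh7, Nd7, Ng6, Ne6, Ng3, Ne3, Nh2, Nd2, Bh5, Bg4, Ba4+, Bf3, Bb3, Be2+, Bc2, Kb2, Kc1, Ka1.
Count: 18.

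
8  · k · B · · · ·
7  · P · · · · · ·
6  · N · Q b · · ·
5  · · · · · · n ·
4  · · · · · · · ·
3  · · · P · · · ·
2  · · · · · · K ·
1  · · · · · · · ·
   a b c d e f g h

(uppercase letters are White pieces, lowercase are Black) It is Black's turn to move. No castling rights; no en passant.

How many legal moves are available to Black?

2

Black to move; king on b8.
In check: yes, from the white queen on d6.
Legal moves: Kxb7, Ka7.
Count: 2.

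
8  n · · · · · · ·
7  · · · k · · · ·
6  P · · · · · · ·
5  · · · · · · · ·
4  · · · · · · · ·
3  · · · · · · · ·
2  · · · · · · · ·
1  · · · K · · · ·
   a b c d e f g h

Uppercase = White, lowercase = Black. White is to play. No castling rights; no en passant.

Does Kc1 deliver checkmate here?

After Kc1: black king on d7; in check: no.
Black is not in check, so this cannot be checkmate.

no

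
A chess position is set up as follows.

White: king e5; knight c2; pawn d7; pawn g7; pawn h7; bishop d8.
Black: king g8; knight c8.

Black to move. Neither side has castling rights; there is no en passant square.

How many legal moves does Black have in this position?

Black to move; king on g8.
In check: yes, from the white pawn on h7.
Legal moves: Kxh7, Kxg7, Kf7.
Count: 3.

3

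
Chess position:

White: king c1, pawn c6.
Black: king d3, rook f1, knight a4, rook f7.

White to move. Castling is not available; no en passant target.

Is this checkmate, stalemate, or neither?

checkmate

White to move; white king on c1.
In check: yes, from the black rook on f1.
King squares — b1: attacked by Rf1; d1: attacked by Rf1; b2: attacked by Na4; c2: attacked by Kd3; d2: attacked by Kd3.
Legal moves for White: none.
In check with no legal moves → checkmate.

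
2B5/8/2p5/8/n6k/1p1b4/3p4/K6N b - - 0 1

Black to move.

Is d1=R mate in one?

After d1=R: white king on a1; in check: yes, from the black rook on d1.
King squares — b1: attacked by Rd1; a2: attacked by Pb3; b2: attacked by Na4.
White has no legal moves → checkmate.

yes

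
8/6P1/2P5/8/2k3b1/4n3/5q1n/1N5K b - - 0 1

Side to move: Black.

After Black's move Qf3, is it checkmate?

After Qf3: white king on h1; in check: yes, from the black queen on f3.
White has 2 legal replies: Kxh2, Kg1.
In check but a legal move exists → not checkmate.

no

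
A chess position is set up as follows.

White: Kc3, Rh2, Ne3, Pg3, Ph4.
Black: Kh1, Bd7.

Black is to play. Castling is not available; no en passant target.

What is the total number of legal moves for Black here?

2

Black to move; king on h1.
In check: yes, from the white rook on h2.
Legal moves: Kxh2, Kg1.
Count: 2.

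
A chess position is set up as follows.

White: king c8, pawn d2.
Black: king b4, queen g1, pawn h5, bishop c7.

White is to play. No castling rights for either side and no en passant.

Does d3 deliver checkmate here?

After d3: black king on b4; in check: no.
Black is not in check, so this cannot be checkmate.

no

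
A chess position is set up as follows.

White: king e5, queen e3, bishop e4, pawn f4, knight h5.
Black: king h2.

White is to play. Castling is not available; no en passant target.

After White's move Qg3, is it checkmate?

After Qg3: black king on h2; in check: yes, from the white queen on g3.
King squares — g1: attacked by Qg3; h1: attacked by Be4; g2: attacked by Qg3; g3: attacked by Nh5; h3: attacked by Qg3.
Black has no legal moves → checkmate.

yes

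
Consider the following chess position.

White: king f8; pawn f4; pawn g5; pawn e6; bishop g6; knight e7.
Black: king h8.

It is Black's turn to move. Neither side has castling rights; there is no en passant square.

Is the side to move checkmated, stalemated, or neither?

stalemate

Black to move; black king on h8.
In check: no.
King squares — g7: attacked by Kf8; h7: attacked by Bg6; g8: attacked by Ne7.
Legal moves for Black: none.
Not in check and no legal moves → stalemate.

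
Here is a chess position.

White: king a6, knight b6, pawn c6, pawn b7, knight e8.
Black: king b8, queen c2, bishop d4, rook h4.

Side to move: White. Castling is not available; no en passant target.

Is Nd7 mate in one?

yes

After Nd7: black king on b8; in check: yes, from the white knight on d7.
King squares — a7: attacked by Ka6; b7: attacked by Ka6; c7: attacked by Ne8; a8: attacked by Pb7; c8: attacked by Pb7.
Black has no legal moves → checkmate.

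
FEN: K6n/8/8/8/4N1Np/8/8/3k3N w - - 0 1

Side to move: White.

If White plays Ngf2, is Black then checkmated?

After Ngf2: black king on d1; in check: yes, from the white knight on f2.
Black has 4 legal replies: Ke2, Kc2, Ke1, Kc1.
In check but a legal move exists → not checkmate.

no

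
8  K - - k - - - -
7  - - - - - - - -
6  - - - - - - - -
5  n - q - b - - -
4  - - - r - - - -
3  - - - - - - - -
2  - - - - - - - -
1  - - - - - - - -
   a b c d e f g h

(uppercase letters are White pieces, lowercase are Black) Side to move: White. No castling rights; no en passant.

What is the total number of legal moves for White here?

White to move; king on a8.
In check: no.
Legal moves: none.
Count: 0.

0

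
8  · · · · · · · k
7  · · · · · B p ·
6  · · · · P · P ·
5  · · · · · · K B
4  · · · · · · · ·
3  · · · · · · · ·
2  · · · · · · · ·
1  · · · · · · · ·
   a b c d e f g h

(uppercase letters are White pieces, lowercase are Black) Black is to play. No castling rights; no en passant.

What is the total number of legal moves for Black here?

0

Black to move; king on h8.
In check: no.
Legal moves: none.
Count: 0.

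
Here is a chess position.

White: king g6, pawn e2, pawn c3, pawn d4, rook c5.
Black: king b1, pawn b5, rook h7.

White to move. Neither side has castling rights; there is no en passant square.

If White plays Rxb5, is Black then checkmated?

After Rxb5: black king on b1; in check: yes, from the white rook on b5.
Black has 4 legal replies: Kc2, Ka2, Kc1, Ka1.
In check but a legal move exists → not checkmate.

no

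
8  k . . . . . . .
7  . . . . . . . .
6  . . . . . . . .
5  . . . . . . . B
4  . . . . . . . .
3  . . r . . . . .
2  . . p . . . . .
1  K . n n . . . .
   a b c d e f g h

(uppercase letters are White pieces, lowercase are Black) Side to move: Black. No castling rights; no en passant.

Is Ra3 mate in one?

yes

After Ra3: white king on a1; in check: yes, from the black rook on a3.
King squares — b1: attacked by Pc2; a2: attacked by Nc1; b2: attacked by Nd1.
White has no legal moves → checkmate.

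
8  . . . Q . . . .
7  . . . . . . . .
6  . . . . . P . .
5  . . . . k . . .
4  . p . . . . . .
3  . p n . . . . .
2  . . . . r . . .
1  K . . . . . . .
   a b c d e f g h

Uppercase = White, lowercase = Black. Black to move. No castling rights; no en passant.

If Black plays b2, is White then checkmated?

yes

After b2: white king on a1; in check: yes, from the black pawn on b2.
King squares — b1: attacked by Nc3; a2: attacked by Nc3; b2: attacked by Re2.
White has no legal moves → checkmate.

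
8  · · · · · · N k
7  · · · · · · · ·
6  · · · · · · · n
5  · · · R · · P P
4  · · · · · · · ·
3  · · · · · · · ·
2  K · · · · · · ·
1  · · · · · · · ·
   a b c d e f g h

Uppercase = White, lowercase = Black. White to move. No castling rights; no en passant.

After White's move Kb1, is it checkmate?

After Kb1: black king on h8; in check: no.
Black is not in check, so this cannot be checkmate.

no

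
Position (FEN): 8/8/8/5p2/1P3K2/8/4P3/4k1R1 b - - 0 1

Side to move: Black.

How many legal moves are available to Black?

Black to move; king on e1.
In check: yes, from the white rook on g1.
Legal moves: Kf2, Kxe2, Kd2.
Count: 3.

3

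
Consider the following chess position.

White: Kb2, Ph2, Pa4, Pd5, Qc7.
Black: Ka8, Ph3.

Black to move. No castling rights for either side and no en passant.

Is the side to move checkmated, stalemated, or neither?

stalemate

Black to move; black king on a8.
In check: no.
King squares — a7: attacked by Qc7; b7: attacked by Qc7; b8: attacked by Qc7.
Legal moves for Black: none.
Not in check and no legal moves → stalemate.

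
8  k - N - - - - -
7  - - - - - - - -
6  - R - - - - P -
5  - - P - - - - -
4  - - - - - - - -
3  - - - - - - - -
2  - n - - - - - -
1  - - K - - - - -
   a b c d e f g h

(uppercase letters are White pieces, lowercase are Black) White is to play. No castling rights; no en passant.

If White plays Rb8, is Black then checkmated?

After Rb8: black king on a8; in check: yes, from the white rook on b8.
Black has 1 legal reply: Kxb8.
In check but a legal move exists → not checkmate.

no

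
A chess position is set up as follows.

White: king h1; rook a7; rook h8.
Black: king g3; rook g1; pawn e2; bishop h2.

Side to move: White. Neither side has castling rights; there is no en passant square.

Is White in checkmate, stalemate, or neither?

checkmate

White to move; white king on h1.
In check: yes, from the black rook on g1.
King squares — g1: attacked by Bh2; g2: attacked by Rg1; h2: attacked by Kg3.
Legal moves for White: none.
In check with no legal moves → checkmate.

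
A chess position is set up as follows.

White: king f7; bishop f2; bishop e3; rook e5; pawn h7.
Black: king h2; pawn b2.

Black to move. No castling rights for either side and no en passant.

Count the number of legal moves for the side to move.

7

Black to move; king on h2.
In check: no.
Legal moves: Kh3, Kg2, Kh1, b1=Q, b1=R, b1=B, b1=N.
Count: 7.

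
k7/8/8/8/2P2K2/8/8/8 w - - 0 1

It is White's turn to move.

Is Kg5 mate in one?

After Kg5: black king on a8; in check: no.
Black is not in check, so this cannot be checkmate.

no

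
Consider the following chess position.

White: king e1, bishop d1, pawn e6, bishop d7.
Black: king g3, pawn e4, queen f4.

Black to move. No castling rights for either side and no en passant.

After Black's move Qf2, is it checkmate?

After Qf2: white king on e1; in check: yes, from the black queen on f2.
King squares — d1: own bishop; f1: attacked by Qf2; d2: attacked by Qf2; e2: attacked by Qf2; f2: attacked by Kg3.
White has no legal moves → checkmate.

yes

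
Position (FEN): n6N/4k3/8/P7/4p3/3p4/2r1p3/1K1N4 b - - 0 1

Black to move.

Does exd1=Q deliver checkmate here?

After exd1=Q: white king on b1; in check: yes, from the black queen on d1.
King squares — a1: attacked by Qd1; c1: attacked by Qd1; a2: attacked by Rc2; b2: attacked by Rc2; c2: attacked by Qd1.
White has no legal moves → checkmate.

yes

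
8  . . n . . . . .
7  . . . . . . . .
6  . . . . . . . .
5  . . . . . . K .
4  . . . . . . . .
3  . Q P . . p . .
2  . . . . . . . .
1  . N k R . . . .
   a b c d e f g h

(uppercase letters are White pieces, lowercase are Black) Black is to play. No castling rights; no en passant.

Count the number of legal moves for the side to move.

0

Black to move; king on c1.
In check: yes, from the white rook on d1.
Legal moves: none.
Count: 0.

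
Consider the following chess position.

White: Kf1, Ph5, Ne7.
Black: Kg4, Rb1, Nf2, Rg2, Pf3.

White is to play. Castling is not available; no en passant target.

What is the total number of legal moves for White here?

White to move; king on f1.
In check: yes, from the black rook on b1.
Legal moves: none.
Count: 0.

0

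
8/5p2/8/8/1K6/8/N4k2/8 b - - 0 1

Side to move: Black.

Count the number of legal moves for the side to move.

Black to move; king on f2.
In check: no.
Legal moves: Kg3, Kf3, Ke3, Kg2, Ke2, Kg1, Kf1, Ke1, f6, f5.
Count: 10.

10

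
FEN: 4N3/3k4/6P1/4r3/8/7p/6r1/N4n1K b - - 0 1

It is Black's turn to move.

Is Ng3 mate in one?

yes

After Ng3: white king on h1; in check: yes, from the black knight on g3.
King squares — g1: attacked by Rg2; g2: attacked by Ph3; h2: attacked by Rg2.
White has no legal moves → checkmate.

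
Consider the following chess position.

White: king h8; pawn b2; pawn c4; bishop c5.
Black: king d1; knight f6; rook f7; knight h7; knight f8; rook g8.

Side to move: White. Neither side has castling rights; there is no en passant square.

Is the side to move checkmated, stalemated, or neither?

checkmate

White to move; white king on h8.
In check: yes, from the black rook on g8.
King squares — g7: attacked by Rf7; h7: attacked by Nf6; g8: attacked by Nf6.
Legal moves for White: none.
In check with no legal moves → checkmate.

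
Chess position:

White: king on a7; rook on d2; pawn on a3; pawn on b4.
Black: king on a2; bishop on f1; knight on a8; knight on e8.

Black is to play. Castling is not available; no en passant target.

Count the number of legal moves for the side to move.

4

Black to move; king on a2.
In check: yes, from the white rook on d2.
Legal moves: Kb3, Kxa3, Kb1, Ka1.
Count: 4.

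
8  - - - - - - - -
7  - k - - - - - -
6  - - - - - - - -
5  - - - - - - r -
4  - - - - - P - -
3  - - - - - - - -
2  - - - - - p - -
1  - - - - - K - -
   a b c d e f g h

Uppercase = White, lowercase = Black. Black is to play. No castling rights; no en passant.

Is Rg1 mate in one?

no

After Rg1: white king on f1; in check: yes, from the black rook on g1.
White has 2 legal replies: Kxf2, Ke2.
In check but a legal move exists → not checkmate.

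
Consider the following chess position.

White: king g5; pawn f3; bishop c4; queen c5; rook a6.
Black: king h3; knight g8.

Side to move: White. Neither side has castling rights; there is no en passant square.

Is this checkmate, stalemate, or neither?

neither

White to move; white king on g5.
In check: no.
Legal moves for White include: Ra8, Ra7, Rh6+, Rg6, Rf6, Re6, Rd6, Rc6, Rb6, Ra5, Ra4, Ra3, Ra2, Ra1, Kg6, Kh5, Kf5, Kf4, ... (list truncated; more exist).
White has legal moves and is not in check → neither.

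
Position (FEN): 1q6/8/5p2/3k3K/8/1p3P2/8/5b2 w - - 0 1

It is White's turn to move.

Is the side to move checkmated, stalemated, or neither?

White to move; white king on h5.
In check: no.
Legal moves for White: Kh6, Kg6, Kh4, Kg4, f4.
White has 5 legal moves and is not in check → neither.

neither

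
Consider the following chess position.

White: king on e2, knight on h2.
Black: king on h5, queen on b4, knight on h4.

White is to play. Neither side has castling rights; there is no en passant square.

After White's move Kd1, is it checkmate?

no

After Kd1: black king on h5; in check: no.
Black is not in check, so this cannot be checkmate.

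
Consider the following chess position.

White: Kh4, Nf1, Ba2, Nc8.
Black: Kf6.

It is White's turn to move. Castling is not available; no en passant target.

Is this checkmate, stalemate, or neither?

neither

White to move; white king on h4.
In check: no.
Legal moves for White include: Ne7, Na7, Nd6, Nb6, Kh5, Kg4, Kh3, Kg3, Bg8, Bf7, Be6, Bd5, Bc4, Bb3, Bb1, Ng3, Ne3, Nh2, ... (list truncated; more exist).
White has legal moves and is not in check → neither.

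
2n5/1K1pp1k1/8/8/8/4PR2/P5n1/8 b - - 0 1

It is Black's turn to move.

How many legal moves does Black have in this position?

16

Black to move; king on g7.
In check: no.
Legal moves: Na7, Nd6+, Nb6, Kh8, Kg8, Kh7, Kh6, Kg6, Nh4, Nf4, Nxe3, Ne1, e6, d6, e5, d5.
Count: 16.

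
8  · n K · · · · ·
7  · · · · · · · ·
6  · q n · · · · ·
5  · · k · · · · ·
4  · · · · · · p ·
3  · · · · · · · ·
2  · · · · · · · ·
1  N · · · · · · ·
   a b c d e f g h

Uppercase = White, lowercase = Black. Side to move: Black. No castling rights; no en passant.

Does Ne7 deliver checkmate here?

After Ne7: white king on c8; in check: yes, from the black knight on e7.
King squares — b7: attacked by Qb6; c7: attacked by Qb6; d7: attacked by Nb8; b8: attacked by Qb6; d8: attacked by Qb6.
White has no legal moves → checkmate.

yes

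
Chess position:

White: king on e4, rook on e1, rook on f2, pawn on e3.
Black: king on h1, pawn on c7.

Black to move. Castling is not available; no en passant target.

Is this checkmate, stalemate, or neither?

checkmate

Black to move; black king on h1.
In check: yes, from the white rook on e1.
King squares — g1: attacked by Re1; g2: attacked by Rf2; h2: attacked by Rf2.
Legal moves for Black: none.
In check with no legal moves → checkmate.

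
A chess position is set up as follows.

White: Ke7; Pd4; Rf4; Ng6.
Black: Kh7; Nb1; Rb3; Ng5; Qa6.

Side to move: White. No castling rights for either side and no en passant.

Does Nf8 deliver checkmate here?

no

After Nf8: black king on h7; in check: yes, from the white knight on f8.
Black has 4 legal replies: Kh8, Kg8, Kg7, Kh6.
In check but a legal move exists → not checkmate.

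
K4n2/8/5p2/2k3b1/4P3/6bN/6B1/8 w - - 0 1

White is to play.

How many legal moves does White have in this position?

10

White to move; king on a8.
In check: no.
Legal moves: Kb7, Ka7, Nxg5, Nf4, Nf2, Ng1, Bf3, Bh1, Bf1, e5.
Count: 10.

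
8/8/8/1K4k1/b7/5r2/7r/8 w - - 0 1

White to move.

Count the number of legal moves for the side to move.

White to move; king on b5.
In check: yes, from the black bishop on a4.
Legal moves: Kb6, Ka6, Kc5, Ka5, Kc4, Kb4, Kxa4.
Count: 7.

7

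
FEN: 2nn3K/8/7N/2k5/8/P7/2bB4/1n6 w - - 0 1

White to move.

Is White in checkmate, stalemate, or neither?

neither

White to move; white king on h8.
In check: no.
Legal moves for White: Kg8, Kg7, Ng8, Nf7, Nf5, Ng4, Bg5, Ba5, Bf4, Bb4+, Be3+, Bc3, Be1, Bc1, a4.
White has 15 legal moves and is not in check → neither.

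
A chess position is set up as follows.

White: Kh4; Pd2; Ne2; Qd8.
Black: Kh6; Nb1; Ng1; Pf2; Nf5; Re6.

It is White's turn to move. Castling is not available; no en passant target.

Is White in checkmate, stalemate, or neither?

White to move; white king on h4.
In check: yes, from the black knight on f5.
Legal moves for White: Kg4.
White is in check but has 1 legal move → neither.

neither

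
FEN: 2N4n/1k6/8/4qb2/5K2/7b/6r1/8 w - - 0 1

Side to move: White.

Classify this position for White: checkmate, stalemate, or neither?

White to move; white king on f4.
In check: yes, from the black queen on e5.
King squares — e3: attacked by Qe5; f3: available; g3: attacked by Rg2; e4: attacked by Qe5; g4: attacked by Rg2; e5: available; f5: attacked by Bh3; g5: attacked by Rg2.
Legal moves for White: Kxe5, Kf3.
White is in check but has 2 legal moves → neither.

neither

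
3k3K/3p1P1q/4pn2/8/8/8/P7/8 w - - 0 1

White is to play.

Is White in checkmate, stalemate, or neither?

White to move; white king on h8.
In check: yes, from the black queen on h7.
King squares — g7: attacked by Qh7; h7: attacked by Nf6; g8: attacked by Nf6.
Legal moves for White: none.
In check with no legal moves → checkmate.

checkmate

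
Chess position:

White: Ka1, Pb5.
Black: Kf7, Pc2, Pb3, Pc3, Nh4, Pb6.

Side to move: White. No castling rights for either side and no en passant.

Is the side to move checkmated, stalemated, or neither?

White to move; white king on a1.
In check: no.
King squares — b1: attacked by Pc2; a2: attacked by Pb3; b2: attacked by Pc3.
Legal moves for White: none.
Not in check and no legal moves → stalemate.

stalemate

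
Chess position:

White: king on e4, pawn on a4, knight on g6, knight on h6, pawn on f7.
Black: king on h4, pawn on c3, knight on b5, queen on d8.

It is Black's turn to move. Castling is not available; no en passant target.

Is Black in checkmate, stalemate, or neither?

Black to move; black king on h4.
In check: yes, from the white knight on g6.
King squares — g3: available; h3: available; g4: attacked by Nh6; g5: available; h5: available.
Legal moves for Black: Kh5, Kg5, Kh3, Kg3.
Black is in check but has 4 legal moves → neither.

neither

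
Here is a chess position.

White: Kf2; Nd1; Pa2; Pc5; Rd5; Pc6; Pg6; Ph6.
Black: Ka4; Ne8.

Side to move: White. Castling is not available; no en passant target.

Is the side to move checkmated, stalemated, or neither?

White to move; white king on f2.
In check: no.
Legal moves for White include: Rd8, Rd7, Rd6, Rh5, Rg5, Rf5, Re5, Rd4+, Rd3, Rd2, Kg3, Kf3, Ke3, Kg2, Ke2, Kg1, Kf1, Ke1, ... (list truncated; more exist).
White has legal moves and is not in check → neither.

neither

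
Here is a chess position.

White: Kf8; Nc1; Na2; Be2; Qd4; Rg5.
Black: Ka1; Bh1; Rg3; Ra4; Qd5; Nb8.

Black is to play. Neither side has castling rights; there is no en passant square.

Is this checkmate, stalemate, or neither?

neither

Black to move; black king on a1.
In check: yes, from the white queen on d4.
Legal moves for Black: Kb1, Qxd4, Rxd4, Rc3.
Black is in check but has 4 legal moves → neither.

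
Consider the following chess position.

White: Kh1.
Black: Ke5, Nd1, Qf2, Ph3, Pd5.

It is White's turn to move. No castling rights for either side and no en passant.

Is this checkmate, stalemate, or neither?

stalemate

White to move; white king on h1.
In check: no.
King squares — g1: attacked by Qf2; g2: attacked by Qf2; h2: attacked by Qf2.
Legal moves for White: none.
Not in check and no legal moves → stalemate.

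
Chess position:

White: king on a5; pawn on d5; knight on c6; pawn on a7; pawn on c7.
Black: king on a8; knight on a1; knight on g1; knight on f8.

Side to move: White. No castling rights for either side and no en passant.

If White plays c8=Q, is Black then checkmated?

After c8=Q: black king on a8; in check: yes, from the white queen on c8.
King squares — a7: attacked by Nc6; b7: attacked by Qc8; b8: attacked by Nc6.
Black has no legal moves → checkmate.

yes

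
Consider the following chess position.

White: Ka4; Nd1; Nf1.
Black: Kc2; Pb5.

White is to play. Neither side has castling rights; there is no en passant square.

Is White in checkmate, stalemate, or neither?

neither

White to move; white king on a4.
In check: yes, from the black pawn on b5.
King squares — a3: available; b3: attacked by Kc2; b4: available; a5: available; b5: available.
Legal moves for White: Kxb5, Ka5, Kb4, Ka3.
White is in check but has 4 legal moves → neither.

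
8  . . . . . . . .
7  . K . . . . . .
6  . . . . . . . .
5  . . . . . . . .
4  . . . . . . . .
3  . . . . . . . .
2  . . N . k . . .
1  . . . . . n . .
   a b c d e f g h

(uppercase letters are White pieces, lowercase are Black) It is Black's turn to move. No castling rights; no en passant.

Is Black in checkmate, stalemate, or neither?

neither

Black to move; black king on e2.
In check: no.
Legal moves for Black: Kf3, Kd3, Kf2, Kd2, Kd1, Ng3, Ne3, Nh2, Nd2.
Black has 9 legal moves and is not in check → neither.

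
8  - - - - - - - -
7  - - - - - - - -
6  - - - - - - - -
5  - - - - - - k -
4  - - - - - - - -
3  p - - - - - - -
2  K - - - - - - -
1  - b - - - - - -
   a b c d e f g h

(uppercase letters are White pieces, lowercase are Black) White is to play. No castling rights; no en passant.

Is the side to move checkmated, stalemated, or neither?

White to move; white king on a2.
In check: yes, from the black bishop on b1.
King squares — a1: available; b1: available; b2: attacked by Pa3; a3: available; b3: available.
Legal moves for White: Kb3, Kxa3, Kxb1, Ka1.
White is in check but has 4 legal moves → neither.

neither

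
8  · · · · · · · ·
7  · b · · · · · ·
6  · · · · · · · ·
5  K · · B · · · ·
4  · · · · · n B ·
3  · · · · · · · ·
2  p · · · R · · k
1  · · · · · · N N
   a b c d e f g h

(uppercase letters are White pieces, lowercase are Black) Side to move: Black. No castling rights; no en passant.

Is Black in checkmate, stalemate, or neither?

neither

Black to move; black king on h2.
In check: yes, from the white rook on e2.
Legal moves for Black: Kxg1, Ng2, Nxe2.
Black is in check but has 3 legal moves → neither.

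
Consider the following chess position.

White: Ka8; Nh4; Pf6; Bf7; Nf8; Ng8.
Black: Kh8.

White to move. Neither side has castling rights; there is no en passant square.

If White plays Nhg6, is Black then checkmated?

yes

After Nhg6: black king on h8; in check: yes, from the white knight on g6.
King squares — g7: attacked by Pf6; h7: attacked by Nf8; g8: attacked by Bf7.
Black has no legal moves → checkmate.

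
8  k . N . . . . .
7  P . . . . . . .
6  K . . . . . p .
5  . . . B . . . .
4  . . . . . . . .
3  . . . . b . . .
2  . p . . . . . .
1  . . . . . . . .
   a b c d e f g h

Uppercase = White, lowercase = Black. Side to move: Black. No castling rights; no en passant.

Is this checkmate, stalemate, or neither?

checkmate

Black to move; black king on a8.
In check: yes, from the white bishop on d5.
King squares — a7: attacked by Ka6; b7: attacked by Bd5; b8: attacked by Pa7.
Legal moves for Black: none.
In check with no legal moves → checkmate.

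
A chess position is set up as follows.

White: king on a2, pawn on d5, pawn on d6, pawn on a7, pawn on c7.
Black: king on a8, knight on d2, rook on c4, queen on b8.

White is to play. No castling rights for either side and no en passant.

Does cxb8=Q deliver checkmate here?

After cxb8=Q: black king on a8; in check: yes, from the white queen on b8.
King squares — a7: attacked by Qb8; b7: attacked by Qb8; b8: attacked by Pa7.
Black has no legal moves → checkmate.

yes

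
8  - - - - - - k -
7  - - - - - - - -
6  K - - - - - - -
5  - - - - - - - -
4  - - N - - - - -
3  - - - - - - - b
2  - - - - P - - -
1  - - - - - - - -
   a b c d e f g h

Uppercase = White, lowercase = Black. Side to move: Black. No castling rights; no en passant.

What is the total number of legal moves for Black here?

12

Black to move; king on g8.
In check: no.
Legal moves: Kh8, Kf8, Kh7, Kg7, Kf7, Bc8+, Bd7, Be6, Bf5, Bg4, Bg2, Bf1.
Count: 12.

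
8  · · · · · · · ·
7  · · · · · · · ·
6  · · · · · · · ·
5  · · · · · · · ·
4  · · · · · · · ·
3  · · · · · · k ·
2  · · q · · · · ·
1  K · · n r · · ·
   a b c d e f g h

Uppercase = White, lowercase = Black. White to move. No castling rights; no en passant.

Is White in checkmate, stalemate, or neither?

White to move; white king on a1.
In check: no.
King squares — b1: attacked by Qc2; a2: attacked by Qc2; b2: attacked by Nd1.
Legal moves for White: none.
Not in check and no legal moves → stalemate.

stalemate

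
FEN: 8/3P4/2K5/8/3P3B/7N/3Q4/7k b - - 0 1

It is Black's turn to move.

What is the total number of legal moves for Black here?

Black to move; king on h1.
In check: no.
Legal moves: none.
Count: 0.

0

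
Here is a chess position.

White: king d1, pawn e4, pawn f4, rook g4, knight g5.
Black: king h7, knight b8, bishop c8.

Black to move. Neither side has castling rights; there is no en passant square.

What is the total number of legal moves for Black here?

5

Black to move; king on h7.
In check: yes, from the white knight on g5.
Legal moves: Kh8, Kg8, Kg7, Kh6, Kg6.
Count: 5.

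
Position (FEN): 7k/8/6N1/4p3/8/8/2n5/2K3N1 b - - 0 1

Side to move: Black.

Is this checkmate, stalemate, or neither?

neither

Black to move; black king on h8.
In check: yes, from the white knight on g6.
King squares — g7: available; h7: available; g8: available.
Legal moves for Black: Kg8, Kh7, Kg7.
Black is in check but has 3 legal moves → neither.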